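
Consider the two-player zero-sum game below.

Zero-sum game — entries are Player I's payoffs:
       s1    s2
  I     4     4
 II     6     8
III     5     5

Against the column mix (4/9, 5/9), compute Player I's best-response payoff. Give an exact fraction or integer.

64/9

I: (4)·(4/9) + (4)·(5/9) = 4.
II: (6)·(4/9) + (8)·(5/9) = 64/9.
III: (5)·(4/9) + (5)·(5/9) = 5.
The best pure response is II with expected payoff 64/9.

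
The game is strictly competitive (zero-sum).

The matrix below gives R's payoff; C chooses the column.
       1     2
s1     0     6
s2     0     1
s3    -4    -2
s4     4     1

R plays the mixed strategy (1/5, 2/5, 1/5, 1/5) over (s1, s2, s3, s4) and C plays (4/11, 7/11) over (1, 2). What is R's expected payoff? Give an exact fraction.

49/55

Against (4/11, 7/11), each row's expected payoff is s1: 42/11; s2: 7/11; s3: -30/11; s4: 23/11.
Taking the (1/5, 2/5, 1/5, 1/5)-weighted average: (1/5)·(42/11) + (2/5)·(7/11) + (1/5)·(-30/11) + (1/5)·(23/11) = 49/55.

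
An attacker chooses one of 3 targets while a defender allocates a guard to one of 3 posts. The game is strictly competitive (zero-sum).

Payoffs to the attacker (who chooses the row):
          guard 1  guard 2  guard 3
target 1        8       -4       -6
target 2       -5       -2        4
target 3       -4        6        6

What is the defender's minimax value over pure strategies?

6

The worst case (largest entry) in each column is guard 1: 8, guard 2: 6, guard 3: 6.
The best (smallest) of these is 6.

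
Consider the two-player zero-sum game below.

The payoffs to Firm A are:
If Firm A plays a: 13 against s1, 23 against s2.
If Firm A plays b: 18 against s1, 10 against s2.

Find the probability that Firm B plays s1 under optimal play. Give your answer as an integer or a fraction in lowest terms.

Row minima are 13 and 10, so Firm A's maximin is 13; column maxima are 18 and 23, so Firm B's minimax is 18. These differ, so the equilibrium is in mixed strategies.
Let Firm B play s1 with probability q. Firm A is indifferent when 13q + 23(1−q) = 18q + 10(1−q), giving q = 13/18.

13/18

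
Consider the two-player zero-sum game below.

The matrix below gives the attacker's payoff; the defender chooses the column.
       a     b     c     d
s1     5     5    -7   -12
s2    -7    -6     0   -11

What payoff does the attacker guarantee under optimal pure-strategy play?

-11

Row minima: -12, -11 → the attacker's maximin is -11.
Column maxima: 5, 5, 0, -11 → the defender's minimax is -11.
They coincide at (s2, d), so the value is -11.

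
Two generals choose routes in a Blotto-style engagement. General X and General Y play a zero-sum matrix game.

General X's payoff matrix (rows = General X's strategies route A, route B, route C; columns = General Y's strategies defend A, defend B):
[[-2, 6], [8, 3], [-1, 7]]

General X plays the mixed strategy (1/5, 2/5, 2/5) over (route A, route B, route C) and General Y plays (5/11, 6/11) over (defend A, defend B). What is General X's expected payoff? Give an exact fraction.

Against (5/11, 6/11), each row's expected payoff is route A: 26/11; route B: 58/11; route C: 37/11.
Taking the (1/5, 2/5, 2/5)-weighted average: (1/5)·(26/11) + (2/5)·(58/11) + (2/5)·(37/11) = 216/55.

216/55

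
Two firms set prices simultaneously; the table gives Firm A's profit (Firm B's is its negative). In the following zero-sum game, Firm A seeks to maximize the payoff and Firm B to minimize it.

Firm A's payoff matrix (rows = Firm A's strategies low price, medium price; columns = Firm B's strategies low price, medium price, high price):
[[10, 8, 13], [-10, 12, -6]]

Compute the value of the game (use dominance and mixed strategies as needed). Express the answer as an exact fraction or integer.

25/3

Column high price is strictly dominated by low price for Firm B (it gives Firm A more in every row).
The remaining 2×2 game on (low price, medium price) × (low price, medium price) has no saddle point. Let Firm A play low price with probability p; indifference gives 10p − 10(1−p) = 8p + 12(1−p), so p = 11/12.
Similarly Firm B's optimal q on low price is 1/6, and the value is 10·(1/6) + (8)·(5/6) = 25/3.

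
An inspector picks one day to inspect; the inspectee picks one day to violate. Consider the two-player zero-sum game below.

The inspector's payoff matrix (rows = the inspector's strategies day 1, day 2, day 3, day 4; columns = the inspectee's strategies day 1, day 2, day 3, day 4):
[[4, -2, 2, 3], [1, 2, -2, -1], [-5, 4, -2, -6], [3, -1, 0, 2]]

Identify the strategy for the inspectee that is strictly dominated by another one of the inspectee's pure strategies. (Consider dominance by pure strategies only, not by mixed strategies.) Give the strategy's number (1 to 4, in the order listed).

The inspectee prefers columns that give the inspector less. Compare day 1 with day 4: 3 < 4, -1 < 1, -6 < -5, 2 < 3.
So day 4 strictly dominates day 1 for the inspectee; day 1 is strictly dominated.

1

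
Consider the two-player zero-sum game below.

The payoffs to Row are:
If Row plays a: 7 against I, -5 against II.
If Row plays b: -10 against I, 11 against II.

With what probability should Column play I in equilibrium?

16/33

Row minima are -5 and -10, so Row's maximin is -5; column maxima are 7 and 11, so Column's minimax is 7. These differ, so the equilibrium is in mixed strategies.
Let Column play I with probability q. Row is indifferent when 7q − 5(1−q) = −10q + 11(1−q), giving q = 16/33.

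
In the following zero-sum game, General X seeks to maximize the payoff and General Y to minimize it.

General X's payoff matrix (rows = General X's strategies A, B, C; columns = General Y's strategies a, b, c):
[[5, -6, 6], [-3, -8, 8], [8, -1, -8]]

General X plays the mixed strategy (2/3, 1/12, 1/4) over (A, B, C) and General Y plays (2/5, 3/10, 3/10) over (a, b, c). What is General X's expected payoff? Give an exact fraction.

Against (2/5, 3/10, 3/10), each row's expected payoff is A: 2; B: -6/5; C: 1/2.
Taking the (2/3, 1/12, 1/4)-weighted average: (2/3)·(2) + (1/12)·(-6/5) + (1/4)·(1/2) = 163/120.

163/120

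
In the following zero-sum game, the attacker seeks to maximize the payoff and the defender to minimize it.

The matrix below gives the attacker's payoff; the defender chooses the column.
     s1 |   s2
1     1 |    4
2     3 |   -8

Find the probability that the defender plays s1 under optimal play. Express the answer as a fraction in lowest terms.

6/7

Row minima are 1 and -8, so the attacker's maximin is 1; column maxima are 3 and 4, so the defender's minimax is 3. These differ, so the equilibrium is in mixed strategies.
Let the defender play s1 with probability q. The attacker is indifferent when q + 4(1−q) = 3q − 8(1−q), giving q = 6/7.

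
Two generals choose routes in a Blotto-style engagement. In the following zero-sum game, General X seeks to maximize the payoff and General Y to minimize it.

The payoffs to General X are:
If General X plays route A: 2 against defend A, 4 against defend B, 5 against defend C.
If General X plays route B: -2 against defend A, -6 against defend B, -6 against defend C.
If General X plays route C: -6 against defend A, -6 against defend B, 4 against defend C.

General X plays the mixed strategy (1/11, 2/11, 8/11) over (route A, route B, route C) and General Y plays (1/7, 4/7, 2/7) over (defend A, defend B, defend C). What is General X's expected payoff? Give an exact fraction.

Against (1/7, 4/7, 2/7), each row's expected payoff is route A: 4; route B: -38/7; route C: -22/7.
Taking the (1/11, 2/11, 8/11)-weighted average: (1/11)·(4) + (2/11)·(-38/7) + (8/11)·(-22/7) = -32/11.

-32/11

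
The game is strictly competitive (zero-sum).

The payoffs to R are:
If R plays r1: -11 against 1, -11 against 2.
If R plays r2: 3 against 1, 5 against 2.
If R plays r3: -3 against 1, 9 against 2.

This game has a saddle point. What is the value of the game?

3

Row minima: -11, 3, -3 → R's maximin is 3.
Column maxima: 3, 9 → C's minimax is 3.
They coincide at (r2, 1), so the value is 3.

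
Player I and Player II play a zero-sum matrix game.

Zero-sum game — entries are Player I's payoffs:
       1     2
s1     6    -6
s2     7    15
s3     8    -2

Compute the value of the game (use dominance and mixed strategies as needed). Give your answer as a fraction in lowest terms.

67/9

Row s1 is strictly dominated by row s3, so Player I never plays it.
The remaining 2×2 game on (s2, s3) × (1, 2) has no saddle point. Let Player I play s2 with probability p; indifference gives 7p + 8(1−p) = 15p − 2(1−p), so p = 5/9.
Similarly Player II's optimal q on 1 is 17/18, and the value is 7·(17/18) + (15)·(1/18) = 67/9.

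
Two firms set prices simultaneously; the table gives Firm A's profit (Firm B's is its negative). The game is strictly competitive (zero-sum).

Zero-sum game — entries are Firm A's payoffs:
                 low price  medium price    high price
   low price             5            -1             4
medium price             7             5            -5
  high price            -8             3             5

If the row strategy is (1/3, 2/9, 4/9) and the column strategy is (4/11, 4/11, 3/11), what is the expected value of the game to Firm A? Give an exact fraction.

Against (4/11, 4/11, 3/11), each row's expected payoff is low price: 28/11; medium price: 3; high price: -5/11.
Taking the (1/3, 2/9, 4/9)-weighted average: (1/3)·(28/11) + (2/9)·(3) + (4/9)·(-5/11) = 130/99.

130/99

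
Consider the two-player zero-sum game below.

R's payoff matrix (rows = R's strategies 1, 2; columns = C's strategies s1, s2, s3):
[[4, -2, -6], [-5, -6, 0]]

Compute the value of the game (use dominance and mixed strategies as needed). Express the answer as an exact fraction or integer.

Column s1 is strictly dominated by s2 for C (it gives R more in every row).
The remaining 2×2 game on (1, 2) × (s2, s3) has no saddle point. Let R play 1 with probability p; indifference gives −2p − 6(1−p) = −6p, so p = 3/5.
Similarly C's optimal q on s2 is 3/5, and the value is -2·(3/5) + (-6)·(2/5) = -18/5.

-18/5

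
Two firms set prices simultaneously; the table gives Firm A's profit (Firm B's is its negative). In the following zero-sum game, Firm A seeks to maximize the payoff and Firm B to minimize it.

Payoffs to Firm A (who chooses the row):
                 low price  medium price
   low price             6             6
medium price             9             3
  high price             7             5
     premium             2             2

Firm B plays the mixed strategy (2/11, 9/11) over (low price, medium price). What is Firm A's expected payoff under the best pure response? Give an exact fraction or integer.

6

low price: (6)·(2/11) + (6)·(9/11) = 6.
medium price: (9)·(2/11) + (3)·(9/11) = 45/11.
high price: (7)·(2/11) + (5)·(9/11) = 59/11.
premium: (2)·(2/11) + (2)·(9/11) = 2.
The best pure response is low price with expected payoff 6.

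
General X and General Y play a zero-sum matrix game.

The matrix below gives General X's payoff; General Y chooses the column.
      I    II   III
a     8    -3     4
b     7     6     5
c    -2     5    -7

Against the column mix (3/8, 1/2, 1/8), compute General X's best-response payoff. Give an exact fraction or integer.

a: (8)·(3/8) + (-3)·(1/2) + (4)·(1/8) = 2.
b: (7)·(3/8) + (6)·(1/2) + (5)·(1/8) = 25/4.
c: (-2)·(3/8) + (5)·(1/2) + (-7)·(1/8) = 7/8.
The best pure response is b with expected payoff 25/4.

25/4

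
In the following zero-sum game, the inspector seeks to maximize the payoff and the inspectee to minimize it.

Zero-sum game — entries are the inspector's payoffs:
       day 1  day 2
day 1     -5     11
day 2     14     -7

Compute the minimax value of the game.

119/37

Row minima are -5 and -7, so the inspector's maximin is -5; column maxima are 14 and 11, so the inspectee's minimax is 11. These differ, so the equilibrium is in mixed strategies.
Let the inspector play day 1 with probability p. The inspectee is indifferent when −5p + 14(1−p) = 11p − 7(1−p), giving p = 21/37.
Let the inspectee play day 1 with probability q. The inspector is indifferent when −5q + 11(1−q) = 14q − 7(1−q), giving q = 18/37.
The value is -5·(18/37) + (11)·(19/37) = 119/37.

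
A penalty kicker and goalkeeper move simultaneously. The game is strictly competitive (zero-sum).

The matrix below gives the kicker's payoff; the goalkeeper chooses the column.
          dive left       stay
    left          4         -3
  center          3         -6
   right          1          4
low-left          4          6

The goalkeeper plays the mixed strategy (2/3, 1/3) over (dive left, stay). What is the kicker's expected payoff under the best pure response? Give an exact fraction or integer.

left: (4)·(2/3) + (-3)·(1/3) = 5/3.
center: (3)·(2/3) + (-6)·(1/3) = 0.
right: (1)·(2/3) + (4)·(1/3) = 2.
low-left: (4)·(2/3) + (6)·(1/3) = 14/3.
The best pure response is low-left with expected payoff 14/3.

14/3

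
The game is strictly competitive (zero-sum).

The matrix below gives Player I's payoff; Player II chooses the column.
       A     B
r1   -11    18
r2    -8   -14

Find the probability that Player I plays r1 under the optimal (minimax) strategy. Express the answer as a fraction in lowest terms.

Row minima are -11 and -14, so Player I's maximin is -11; column maxima are -8 and 18, so Player II's minimax is -8. These differ, so the equilibrium is in mixed strategies.
Let Player I play r1 with probability p. Player II is indifferent when −11p − 8(1−p) = 18p − 14(1−p), giving p = 6/35.

6/35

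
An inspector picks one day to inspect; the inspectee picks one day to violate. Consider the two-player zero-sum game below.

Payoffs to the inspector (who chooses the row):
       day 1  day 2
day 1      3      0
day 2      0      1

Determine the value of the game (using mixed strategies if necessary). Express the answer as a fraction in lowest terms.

Row minima are 0 and 0, so the inspector's maximin is 0; column maxima are 3 and 1, so the inspectee's minimax is 1. These differ, so the equilibrium is in mixed strategies.
Let the inspector play day 1 with probability p. The inspectee is indifferent when 3p = (1−p), giving p = 1/4.
Let the inspectee play day 1 with probability q. The inspector is indifferent when 3q = (1−q), giving q = 1/4.
The value is 3·(1/4) + (0)·(3/4) = 3/4.

3/4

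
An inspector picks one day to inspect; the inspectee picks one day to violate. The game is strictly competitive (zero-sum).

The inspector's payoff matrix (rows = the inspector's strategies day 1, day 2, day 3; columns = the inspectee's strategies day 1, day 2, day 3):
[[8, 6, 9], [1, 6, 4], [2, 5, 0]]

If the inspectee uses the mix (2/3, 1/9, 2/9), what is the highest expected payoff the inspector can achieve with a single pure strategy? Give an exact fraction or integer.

day 1: (8)·(2/3) + (6)·(1/9) + (9)·(2/9) = 8.
day 2: (1)·(2/3) + (6)·(1/9) + (4)·(2/9) = 20/9.
day 3: (2)·(2/3) + (5)·(1/9) + (0)·(2/9) = 17/9.
The best pure response is day 1 with expected payoff 8.

8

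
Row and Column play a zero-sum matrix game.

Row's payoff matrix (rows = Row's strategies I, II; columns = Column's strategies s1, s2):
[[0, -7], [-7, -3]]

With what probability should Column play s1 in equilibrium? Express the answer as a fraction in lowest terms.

Row minima are -7 and -7, so Row's maximin is -7; column maxima are 0 and -3, so Column's minimax is -3. These differ, so the equilibrium is in mixed strategies.
Let Column play s1 with probability q. Row is indifferent when −7(1−q) = −7q − 3(1−q), giving q = 4/11.

4/11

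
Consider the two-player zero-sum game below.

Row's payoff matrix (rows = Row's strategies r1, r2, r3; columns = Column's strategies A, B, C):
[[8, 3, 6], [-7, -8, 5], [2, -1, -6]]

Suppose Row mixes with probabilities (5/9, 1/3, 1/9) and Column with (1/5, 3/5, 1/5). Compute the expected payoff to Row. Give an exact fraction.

Against (1/5, 3/5, 1/5), each row's expected payoff is r1: 23/5; r2: -26/5; r3: -7/5.
Taking the (5/9, 1/3, 1/9)-weighted average: (5/9)·(23/5) + (1/3)·(-26/5) + (1/9)·(-7/5) = 2/3.

2/3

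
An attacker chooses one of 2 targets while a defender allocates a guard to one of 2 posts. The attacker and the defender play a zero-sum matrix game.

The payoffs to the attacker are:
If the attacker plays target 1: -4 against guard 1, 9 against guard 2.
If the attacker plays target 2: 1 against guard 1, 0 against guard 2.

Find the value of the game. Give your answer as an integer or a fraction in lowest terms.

9/14

Row minima are -4 and 0, so the attacker's maximin is 0; column maxima are 1 and 9, so the defender's minimax is 1. These differ, so the equilibrium is in mixed strategies.
Let the attacker play target 1 with probability p. The defender is indifferent when −4p + (1−p) = 9p, giving p = 1/14.
Let the defender play guard 1 with probability q. The attacker is indifferent when −4q + 9(1−q) = q, giving q = 9/14.
The value is -4·(9/14) + (9)·(5/14) = 9/14.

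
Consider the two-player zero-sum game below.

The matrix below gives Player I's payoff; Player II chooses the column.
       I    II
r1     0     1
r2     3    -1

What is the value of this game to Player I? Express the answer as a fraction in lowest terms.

3/5

Row minima are 0 and -1, so Player I's maximin is 0; column maxima are 3 and 1, so Player II's minimax is 1. These differ, so the equilibrium is in mixed strategies.
Let Player I play r1 with probability p. Player II is indifferent when 3(1−p) = p − (1−p), giving p = 4/5.
Let Player II play I with probability q. Player I is indifferent when (1−q) = 3q − (1−q), giving q = 2/5.
The value is 0·(2/5) + (1)·(3/5) = 3/5.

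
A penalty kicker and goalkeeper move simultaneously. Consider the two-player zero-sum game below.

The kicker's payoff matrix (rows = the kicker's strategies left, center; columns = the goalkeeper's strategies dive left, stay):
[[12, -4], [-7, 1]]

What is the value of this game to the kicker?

-2/3

Row minima are -4 and -7, so the kicker's maximin is -4; column maxima are 12 and 1, so the goalkeeper's minimax is 1. These differ, so the equilibrium is in mixed strategies.
Let the kicker play left with probability p. The goalkeeper is indifferent when 12p − 7(1−p) = −4p + (1−p), giving p = 1/3.
Let the goalkeeper play dive left with probability q. The kicker is indifferent when 12q − 4(1−q) = −7q + (1−q), giving q = 5/24.
The value is 12·(5/24) + (-4)·(19/24) = -2/3.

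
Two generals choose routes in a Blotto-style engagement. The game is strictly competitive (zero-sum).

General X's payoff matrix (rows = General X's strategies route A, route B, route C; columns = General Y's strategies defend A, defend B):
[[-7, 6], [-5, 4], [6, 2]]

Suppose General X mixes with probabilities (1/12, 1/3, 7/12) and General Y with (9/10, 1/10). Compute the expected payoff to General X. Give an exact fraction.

Against (9/10, 1/10), each row's expected payoff is route A: -57/10; route B: -41/10; route C: 28/5.
Taking the (1/12, 1/3, 7/12)-weighted average: (1/12)·(-57/10) + (1/3)·(-41/10) + (7/12)·(28/5) = 57/40.

57/40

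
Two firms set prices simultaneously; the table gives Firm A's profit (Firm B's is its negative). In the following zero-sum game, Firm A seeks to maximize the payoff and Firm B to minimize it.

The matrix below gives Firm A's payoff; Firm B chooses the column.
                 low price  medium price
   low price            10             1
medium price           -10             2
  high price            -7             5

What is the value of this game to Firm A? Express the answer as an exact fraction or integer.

Row medium price is strictly dominated by row high price, so Firm A never plays it.
The remaining 2×2 game on (low price, high price) × (low price, medium price) has no saddle point. Let Firm A play low price with probability p; indifference gives 10p − 7(1−p) = p + 5(1−p), so p = 4/7.
Similarly Firm B's optimal q on low price is 4/21, and the value is 10·(4/21) + (1)·(17/21) = 19/7.

19/7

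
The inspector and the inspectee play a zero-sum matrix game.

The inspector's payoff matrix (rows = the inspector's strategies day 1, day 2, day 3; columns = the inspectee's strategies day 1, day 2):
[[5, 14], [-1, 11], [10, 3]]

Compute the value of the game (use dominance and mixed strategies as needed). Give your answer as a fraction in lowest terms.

Row day 2 is strictly dominated by row day 1, so the inspector never plays it.
The remaining 2×2 game on (day 1, day 3) × (day 1, day 2) has no saddle point. Let the inspector play day 1 with probability p; indifference gives 5p + 10(1−p) = 14p + 3(1−p), so p = 7/16.
Similarly the inspectee's optimal q on day 1 is 11/16, and the value is 5·(11/16) + (14)·(5/16) = 125/16.

125/16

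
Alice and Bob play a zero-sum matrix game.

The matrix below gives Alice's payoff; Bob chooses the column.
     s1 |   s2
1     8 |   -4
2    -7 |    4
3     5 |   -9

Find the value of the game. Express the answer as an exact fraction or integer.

4/23

Row 3 is strictly dominated by row 1, so Alice never plays it.
The remaining 2×2 game on (1, 2) × (s1, s2) has no saddle point. Let Alice play 1 with probability p; indifference gives 8p − 7(1−p) = −4p + 4(1−p), so p = 11/23.
Similarly Bob's optimal q on s1 is 8/23, and the value is 8·(8/23) + (-4)·(15/23) = 4/23.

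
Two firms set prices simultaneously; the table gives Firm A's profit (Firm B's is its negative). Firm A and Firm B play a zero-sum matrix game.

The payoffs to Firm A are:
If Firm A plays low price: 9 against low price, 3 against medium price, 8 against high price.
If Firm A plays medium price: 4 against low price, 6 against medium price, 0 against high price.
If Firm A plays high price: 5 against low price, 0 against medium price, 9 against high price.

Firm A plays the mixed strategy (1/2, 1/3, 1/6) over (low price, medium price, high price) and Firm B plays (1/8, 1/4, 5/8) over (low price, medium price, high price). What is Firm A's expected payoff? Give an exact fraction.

Against (1/8, 1/4, 5/8), each row's expected payoff is low price: 55/8; medium price: 2; high price: 25/4.
Taking the (1/2, 1/3, 1/6)-weighted average: (1/2)·(55/8) + (1/3)·(2) + (1/6)·(25/4) = 247/48.

247/48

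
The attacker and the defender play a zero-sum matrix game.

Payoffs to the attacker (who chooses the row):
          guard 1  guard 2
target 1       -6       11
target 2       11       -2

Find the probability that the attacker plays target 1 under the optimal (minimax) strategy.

13/30

Row minima are -6 and -2, so the attacker's maximin is -2; column maxima are 11 and 11, so the defender's minimax is 11. These differ, so the equilibrium is in mixed strategies.
Let the attacker play target 1 with probability p. The defender is indifferent when −6p + 11(1−p) = 11p − 2(1−p), giving p = 13/30.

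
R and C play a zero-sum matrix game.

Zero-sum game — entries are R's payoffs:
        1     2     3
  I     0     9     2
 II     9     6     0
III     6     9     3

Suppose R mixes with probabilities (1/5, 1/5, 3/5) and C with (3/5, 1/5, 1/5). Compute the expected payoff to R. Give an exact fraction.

134/25

Against (3/5, 1/5, 1/5), each row's expected payoff is I: 11/5; II: 33/5; III: 6.
Taking the (1/5, 1/5, 3/5)-weighted average: (1/5)·(11/5) + (1/5)·(33/5) + (3/5)·(6) = 134/25.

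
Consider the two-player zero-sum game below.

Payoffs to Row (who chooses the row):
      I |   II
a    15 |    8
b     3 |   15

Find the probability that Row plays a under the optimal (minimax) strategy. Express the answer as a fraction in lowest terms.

12/19

Row minima are 8 and 3, so Row's maximin is 8; column maxima are 15 and 15, so Column's minimax is 15. These differ, so the equilibrium is in mixed strategies.
Let Row play a with probability p. Column is indifferent when 15p + 3(1−p) = 8p + 15(1−p), giving p = 12/19.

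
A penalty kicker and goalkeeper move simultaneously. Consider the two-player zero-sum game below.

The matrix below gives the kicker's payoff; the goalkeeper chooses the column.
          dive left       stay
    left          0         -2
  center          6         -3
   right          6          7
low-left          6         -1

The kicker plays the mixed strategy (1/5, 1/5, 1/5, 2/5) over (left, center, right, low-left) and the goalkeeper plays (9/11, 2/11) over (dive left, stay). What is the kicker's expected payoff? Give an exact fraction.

Against (9/11, 2/11), each row's expected payoff is left: -4/11; center: 48/11; right: 68/11; low-left: 52/11.
Taking the (1/5, 1/5, 1/5, 2/5)-weighted average: (1/5)·(-4/11) + (1/5)·(48/11) + (1/5)·(68/11) + (2/5)·(52/11) = 216/55.

216/55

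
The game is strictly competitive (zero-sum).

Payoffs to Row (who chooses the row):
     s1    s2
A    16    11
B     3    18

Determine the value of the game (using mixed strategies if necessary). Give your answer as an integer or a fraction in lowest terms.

Row minima are 11 and 3, so Row's maximin is 11; column maxima are 16 and 18, so Column's minimax is 16. These differ, so the equilibrium is in mixed strategies.
Let Row play A with probability p. Column is indifferent when 16p + 3(1−p) = 11p + 18(1−p), giving p = 3/4.
Let Column play s1 with probability q. Row is indifferent when 16q + 11(1−q) = 3q + 18(1−q), giving q = 7/20.
The value is 16·(7/20) + (11)·(13/20) = 51/4.

51/4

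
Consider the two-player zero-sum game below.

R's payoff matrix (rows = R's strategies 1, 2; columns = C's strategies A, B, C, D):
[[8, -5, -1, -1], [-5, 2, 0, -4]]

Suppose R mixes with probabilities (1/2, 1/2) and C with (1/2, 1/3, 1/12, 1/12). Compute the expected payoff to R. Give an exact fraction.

Against (1/2, 1/3, 1/12, 1/12), each row's expected payoff is 1: 13/6; 2: -13/6.
Taking the (1/2, 1/2)-weighted average: (1/2)·(13/6) + (1/2)·(-13/6) = 0.

0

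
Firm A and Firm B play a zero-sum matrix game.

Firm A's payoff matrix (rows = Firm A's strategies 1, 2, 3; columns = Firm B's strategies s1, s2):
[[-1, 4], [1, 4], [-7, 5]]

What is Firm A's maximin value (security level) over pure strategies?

The worst-case payoff for each row is 1: -1, 2: 1, 3: -7.
The best of these is 1.

1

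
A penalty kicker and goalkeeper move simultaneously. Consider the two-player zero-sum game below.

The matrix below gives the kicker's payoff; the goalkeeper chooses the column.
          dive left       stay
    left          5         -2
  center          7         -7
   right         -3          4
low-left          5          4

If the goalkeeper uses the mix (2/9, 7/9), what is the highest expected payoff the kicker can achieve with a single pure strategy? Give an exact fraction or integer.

38/9

left: (5)·(2/9) + (-2)·(7/9) = -4/9.
center: (7)·(2/9) + (-7)·(7/9) = -35/9.
right: (-3)·(2/9) + (4)·(7/9) = 22/9.
low-left: (5)·(2/9) + (4)·(7/9) = 38/9.
The best pure response is low-left with expected payoff 38/9.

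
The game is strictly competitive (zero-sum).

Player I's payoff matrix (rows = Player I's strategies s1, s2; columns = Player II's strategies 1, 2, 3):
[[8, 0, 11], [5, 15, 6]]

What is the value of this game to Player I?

Column 3 is strictly dominated by 1 for Player II (it gives Player I more in every row).
The remaining 2×2 game on (s1, s2) × (1, 2) has no saddle point. Let Player I play s1 with probability p; indifference gives 8p + 5(1−p) = 15(1−p), so p = 5/9.
Similarly Player II's optimal q on 1 is 5/6, and the value is 8·(5/6) + (0)·(1/6) = 20/3.

20/3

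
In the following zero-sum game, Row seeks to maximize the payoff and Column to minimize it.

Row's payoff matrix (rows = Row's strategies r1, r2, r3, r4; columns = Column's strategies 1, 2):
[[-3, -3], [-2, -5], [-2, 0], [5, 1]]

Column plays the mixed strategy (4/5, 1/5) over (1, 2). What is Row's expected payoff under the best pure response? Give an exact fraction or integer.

r1: (-3)·(4/5) + (-3)·(1/5) = -3.
r2: (-2)·(4/5) + (-5)·(1/5) = -13/5.
r3: (-2)·(4/5) + (0)·(1/5) = -8/5.
r4: (5)·(4/5) + (1)·(1/5) = 21/5.
The best pure response is r4 with expected payoff 21/5.

21/5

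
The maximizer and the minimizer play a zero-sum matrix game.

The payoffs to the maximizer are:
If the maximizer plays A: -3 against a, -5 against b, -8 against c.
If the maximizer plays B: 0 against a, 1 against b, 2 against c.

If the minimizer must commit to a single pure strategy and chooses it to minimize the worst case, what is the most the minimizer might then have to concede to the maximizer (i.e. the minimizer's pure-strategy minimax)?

0

The worst case (largest entry) in each column is a: 0, b: 1, c: 2.
The best (smallest) of these is 0.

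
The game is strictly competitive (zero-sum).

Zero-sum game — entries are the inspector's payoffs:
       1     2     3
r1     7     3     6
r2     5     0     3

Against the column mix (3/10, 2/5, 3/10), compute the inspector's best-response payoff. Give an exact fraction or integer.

51/10

r1: (7)·(3/10) + (3)·(2/5) + (6)·(3/10) = 51/10.
r2: (5)·(3/10) + (0)·(2/5) + (3)·(3/10) = 12/5.
The best pure response is r1 with expected payoff 51/10.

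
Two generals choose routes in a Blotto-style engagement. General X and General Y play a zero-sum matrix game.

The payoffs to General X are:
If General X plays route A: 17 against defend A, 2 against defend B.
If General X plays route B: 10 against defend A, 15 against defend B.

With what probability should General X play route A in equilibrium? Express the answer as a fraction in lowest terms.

Row minima are 2 and 10, so General X's maximin is 10; column maxima are 17 and 15, so General Y's minimax is 15. These differ, so the equilibrium is in mixed strategies.
Let General X play route A with probability p. General Y is indifferent when 17p + 10(1−p) = 2p + 15(1−p), giving p = 1/4.

1/4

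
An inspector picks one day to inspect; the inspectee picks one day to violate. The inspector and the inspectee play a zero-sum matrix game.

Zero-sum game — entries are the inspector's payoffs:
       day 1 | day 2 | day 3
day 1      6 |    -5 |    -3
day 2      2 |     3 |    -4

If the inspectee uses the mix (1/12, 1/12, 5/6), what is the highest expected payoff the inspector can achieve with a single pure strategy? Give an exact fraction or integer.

-29/12

day 1: (6)·(1/12) + (-5)·(1/12) + (-3)·(5/6) = -29/12.
day 2: (2)·(1/12) + (3)·(1/12) + (-4)·(5/6) = -35/12.
The best pure response is day 1 with expected payoff -29/12.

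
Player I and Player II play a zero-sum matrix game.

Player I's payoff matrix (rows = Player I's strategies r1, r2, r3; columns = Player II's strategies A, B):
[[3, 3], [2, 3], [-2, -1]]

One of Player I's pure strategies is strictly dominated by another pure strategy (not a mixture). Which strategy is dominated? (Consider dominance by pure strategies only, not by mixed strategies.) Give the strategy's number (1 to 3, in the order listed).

Compare r3 with r1: 3 > -2, 3 > -1.
So r1 strictly dominates r3 for Player I; r3 is strictly dominated.

3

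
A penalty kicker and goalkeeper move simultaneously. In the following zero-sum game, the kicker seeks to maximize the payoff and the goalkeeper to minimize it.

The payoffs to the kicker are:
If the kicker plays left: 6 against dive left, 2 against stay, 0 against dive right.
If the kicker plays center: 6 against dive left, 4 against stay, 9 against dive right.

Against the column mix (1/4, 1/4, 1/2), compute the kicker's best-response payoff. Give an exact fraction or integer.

left: (6)·(1/4) + (2)·(1/4) + (0)·(1/2) = 2.
center: (6)·(1/4) + (4)·(1/4) + (9)·(1/2) = 7.
The best pure response is center with expected payoff 7.

7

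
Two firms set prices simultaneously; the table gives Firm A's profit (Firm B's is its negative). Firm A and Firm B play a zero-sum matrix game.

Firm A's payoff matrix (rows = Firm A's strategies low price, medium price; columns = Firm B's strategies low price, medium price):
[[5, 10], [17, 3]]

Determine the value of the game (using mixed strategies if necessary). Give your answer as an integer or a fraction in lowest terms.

155/19

Row minima are 5 and 3, so Firm A's maximin is 5; column maxima are 17 and 10, so Firm B's minimax is 10. These differ, so the equilibrium is in mixed strategies.
Let Firm A play low price with probability p. Firm B is indifferent when 5p + 17(1−p) = 10p + 3(1−p), giving p = 14/19.
Let Firm B play low price with probability q. Firm A is indifferent when 5q + 10(1−q) = 17q + 3(1−q), giving q = 7/19.
The value is 5·(7/19) + (10)·(12/19) = 155/19.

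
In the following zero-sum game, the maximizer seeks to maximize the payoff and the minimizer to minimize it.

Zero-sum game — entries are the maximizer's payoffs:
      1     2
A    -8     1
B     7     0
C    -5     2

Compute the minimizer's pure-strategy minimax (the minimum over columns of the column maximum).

2

The worst case (largest entry) in each column is 1: 7, 2: 2.
The best (smallest) of these is 2.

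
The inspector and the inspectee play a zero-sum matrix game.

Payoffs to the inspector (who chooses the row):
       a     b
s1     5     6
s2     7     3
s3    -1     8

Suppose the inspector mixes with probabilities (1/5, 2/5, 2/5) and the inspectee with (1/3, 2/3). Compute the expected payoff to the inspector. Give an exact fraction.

73/15

Against (1/3, 2/3), each row's expected payoff is s1: 17/3; s2: 13/3; s3: 5.
Taking the (1/5, 2/5, 2/5)-weighted average: (1/5)·(17/3) + (2/5)·(13/3) + (2/5)·(5) = 73/15.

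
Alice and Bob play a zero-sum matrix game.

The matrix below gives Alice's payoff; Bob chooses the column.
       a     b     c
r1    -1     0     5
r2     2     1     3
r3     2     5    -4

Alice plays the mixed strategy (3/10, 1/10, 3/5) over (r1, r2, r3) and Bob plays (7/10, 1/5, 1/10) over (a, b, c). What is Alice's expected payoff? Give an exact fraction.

133/100

Against (7/10, 1/5, 1/10), each row's expected payoff is r1: -1/5; r2: 19/10; r3: 2.
Taking the (3/10, 1/10, 3/5)-weighted average: (3/10)·(-1/5) + (1/10)·(19/10) + (3/5)·(2) = 133/100.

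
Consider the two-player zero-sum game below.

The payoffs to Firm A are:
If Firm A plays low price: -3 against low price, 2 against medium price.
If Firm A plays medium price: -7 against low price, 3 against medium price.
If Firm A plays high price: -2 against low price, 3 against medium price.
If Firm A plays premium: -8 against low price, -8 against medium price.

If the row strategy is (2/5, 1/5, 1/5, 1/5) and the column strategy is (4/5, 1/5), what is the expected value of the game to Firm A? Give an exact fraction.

-18/5

Against (4/5, 1/5), each row's expected payoff is low price: -2; medium price: -5; high price: -1; premium: -8.
Taking the (2/5, 1/5, 1/5, 1/5)-weighted average: (2/5)·(-2) + (1/5)·(-5) + (1/5)·(-1) + (1/5)·(-8) = -18/5.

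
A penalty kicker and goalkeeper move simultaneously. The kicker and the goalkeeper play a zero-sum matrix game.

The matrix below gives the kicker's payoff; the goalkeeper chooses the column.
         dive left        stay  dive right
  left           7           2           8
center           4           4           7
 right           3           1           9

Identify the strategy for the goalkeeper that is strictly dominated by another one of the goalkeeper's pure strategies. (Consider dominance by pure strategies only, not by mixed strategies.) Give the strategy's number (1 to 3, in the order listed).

3

The goalkeeper prefers columns that give the kicker less. Compare dive right with dive left: 7 < 8, 4 < 7, 3 < 9.
So dive left strictly dominates dive right for the goalkeeper; dive right is strictly dominated.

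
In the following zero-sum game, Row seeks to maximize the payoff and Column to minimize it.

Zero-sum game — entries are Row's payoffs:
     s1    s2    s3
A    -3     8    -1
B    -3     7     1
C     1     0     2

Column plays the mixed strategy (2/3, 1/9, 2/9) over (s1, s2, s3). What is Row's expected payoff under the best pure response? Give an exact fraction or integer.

10/9

A: (-3)·(2/3) + (8)·(1/9) + (-1)·(2/9) = -4/3.
B: (-3)·(2/3) + (7)·(1/9) + (1)·(2/9) = -1.
C: (1)·(2/3) + (0)·(1/9) + (2)·(2/9) = 10/9.
The best pure response is C with expected payoff 10/9.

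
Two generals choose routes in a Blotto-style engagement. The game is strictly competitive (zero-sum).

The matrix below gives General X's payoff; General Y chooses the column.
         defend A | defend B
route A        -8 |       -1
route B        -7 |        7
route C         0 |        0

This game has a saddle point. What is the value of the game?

0

Row minima: -8, -7, 0 → General X's maximin is 0.
Column maxima: 0, 7 → General Y's minimax is 0.
They coincide at (route C, defend A), so the value is 0.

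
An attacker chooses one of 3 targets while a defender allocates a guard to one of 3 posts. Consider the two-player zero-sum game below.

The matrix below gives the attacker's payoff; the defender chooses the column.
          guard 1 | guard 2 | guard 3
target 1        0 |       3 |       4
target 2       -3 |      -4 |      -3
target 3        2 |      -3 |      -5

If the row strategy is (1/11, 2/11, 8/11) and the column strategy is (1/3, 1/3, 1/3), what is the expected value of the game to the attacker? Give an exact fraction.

-61/33

Against (1/3, 1/3, 1/3), each row's expected payoff is target 1: 7/3; target 2: -10/3; target 3: -2.
Taking the (1/11, 2/11, 8/11)-weighted average: (1/11)·(7/3) + (2/11)·(-10/3) + (8/11)·(-2) = -61/33.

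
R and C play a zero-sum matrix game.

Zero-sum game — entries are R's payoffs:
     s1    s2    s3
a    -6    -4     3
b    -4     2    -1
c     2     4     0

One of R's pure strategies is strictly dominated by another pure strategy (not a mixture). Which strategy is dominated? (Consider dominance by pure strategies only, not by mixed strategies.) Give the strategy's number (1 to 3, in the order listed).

2

Compare b with c: 2 > -4, 4 > 2, 0 > -1.
So c strictly dominates b for R; b is strictly dominated.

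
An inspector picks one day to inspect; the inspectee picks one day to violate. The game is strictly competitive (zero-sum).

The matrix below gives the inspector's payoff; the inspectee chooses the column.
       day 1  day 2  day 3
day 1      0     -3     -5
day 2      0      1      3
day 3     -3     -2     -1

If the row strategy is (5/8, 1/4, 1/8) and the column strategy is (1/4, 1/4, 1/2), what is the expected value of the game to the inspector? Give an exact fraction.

-29/16

Against (1/4, 1/4, 1/2), each row's expected payoff is day 1: -13/4; day 2: 7/4; day 3: -7/4.
Taking the (5/8, 1/4, 1/8)-weighted average: (5/8)·(-13/4) + (1/4)·(7/4) + (1/8)·(-7/4) = -29/16.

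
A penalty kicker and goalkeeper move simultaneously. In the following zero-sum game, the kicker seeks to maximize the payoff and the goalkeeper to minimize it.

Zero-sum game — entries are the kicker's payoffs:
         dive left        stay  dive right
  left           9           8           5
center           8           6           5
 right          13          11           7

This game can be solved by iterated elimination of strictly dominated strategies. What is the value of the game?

7

Column stay is strictly dominated by dive right for the goalkeeper (5<8, 5<6, 7<11); eliminate stay.
Column dive left is strictly dominated by dive right for the goalkeeper (5<9, 5<8, 7<13); eliminate dive left.
Row center is strictly dominated by row right (7>5); eliminate center.
Row left is strictly dominated by row right (7>5); eliminate left.
Only (right, dive right) remains, with payoff 7.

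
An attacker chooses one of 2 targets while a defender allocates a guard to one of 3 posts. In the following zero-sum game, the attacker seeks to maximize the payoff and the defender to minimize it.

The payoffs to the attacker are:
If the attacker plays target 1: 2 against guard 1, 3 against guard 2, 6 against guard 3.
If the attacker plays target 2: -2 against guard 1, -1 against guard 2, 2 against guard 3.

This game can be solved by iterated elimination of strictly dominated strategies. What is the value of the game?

Column guard 3 is strictly dominated by guard 1 for the defender (2<6, -2<2); eliminate guard 3.
Column guard 2 is strictly dominated by guard 1 for the defender (2<3, -2<-1); eliminate guard 2.
Row target 2 is strictly dominated by row target 1 (2>-2); eliminate target 2.
Only (target 1, guard 1) remains, with payoff 2.

2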